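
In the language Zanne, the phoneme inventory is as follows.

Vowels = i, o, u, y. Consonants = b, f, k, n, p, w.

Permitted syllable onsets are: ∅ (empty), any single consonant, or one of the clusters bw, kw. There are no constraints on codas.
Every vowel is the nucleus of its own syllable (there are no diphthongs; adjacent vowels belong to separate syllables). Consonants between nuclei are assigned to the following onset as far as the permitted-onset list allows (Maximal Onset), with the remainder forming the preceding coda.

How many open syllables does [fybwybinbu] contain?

Vowels present: y, y, i, u; each is a nucleus, giving 4 syllables.
Between /y/ (V1) and /y/ (V2): /bw/ — entire cluster is a permitted onset → onset /bw/, coda ∅.
Between /y/ (V2) and /i/ (V3): just /b/ — single C goes to the following onset.
Between /i/ (V3) and /u/ (V4): /nb/; trying suffixes from longest down, /b/ is the first permitted one, so coda /n/ | onset /b/.
Result: fy.bwy.bin.bu.
Classifying each syllable: /fy/ (open), /bwy/ (open), /bin/ (closed), /bu/ (open).
Open syllables: 3.

3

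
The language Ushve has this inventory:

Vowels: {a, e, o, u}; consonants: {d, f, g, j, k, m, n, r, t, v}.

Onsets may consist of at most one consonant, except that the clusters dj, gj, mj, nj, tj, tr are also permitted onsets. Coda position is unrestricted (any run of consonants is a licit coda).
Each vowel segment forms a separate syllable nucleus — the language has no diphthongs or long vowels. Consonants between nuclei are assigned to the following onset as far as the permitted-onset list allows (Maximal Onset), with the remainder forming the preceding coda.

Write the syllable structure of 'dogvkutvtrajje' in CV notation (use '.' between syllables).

CVCC.CVCC.CCVC.CV

Vowels present: o, u, a, e; each is a nucleus, giving 4 syllables.
V1 /o/ – V2 /u/: /gvk/; trying suffixes from longest down, /k/ is the first permitted one, so coda /gv/ | onset /k/.
V2 /u/ – V3 /a/: cluster /tvtr/ — the longest permitted-onset suffix is /tr/; onset = /tr/, preceding coda = /tv/.
V3 /a/ – V4 /e/: cluster /jj/ — the longest permitted-onset suffix is /j/; onset = /j/, preceding coda = /j/.
Putting it together: dogv.kutv.traj.je.
Mapping each syllable to C/V: /dogv/ → CVCC, /kutv/ → CVCC, /traj/ → CCVC, /je/ → CV.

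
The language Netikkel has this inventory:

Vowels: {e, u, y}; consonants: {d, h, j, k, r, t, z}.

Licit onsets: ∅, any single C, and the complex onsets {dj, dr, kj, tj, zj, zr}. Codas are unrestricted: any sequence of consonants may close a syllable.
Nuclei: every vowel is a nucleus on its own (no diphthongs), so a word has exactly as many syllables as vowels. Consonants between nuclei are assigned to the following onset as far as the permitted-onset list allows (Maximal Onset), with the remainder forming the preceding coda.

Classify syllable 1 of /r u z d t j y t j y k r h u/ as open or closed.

The vowels are u, y, y, u — 4 nuclei, so 4 syllables.
/u…y/ gap (V1→V2): /zdtj/ splits as /zd/ + /tj/ (/tj/ is the longest suffix that is a licit onset).
/y…y/ gap (V2→V3): /tj/ — entire cluster is a permitted onset → onset /tj/, coda ∅.
/y…u/ gap (V3→V4): /krh/ splits as /kr/ + /h/ (/h/ is the longest suffix that is a licit onset).
Putting it together: ruzd.tjy.tjykr.hu.
Syllable 1 is /ruzd/ with coda /zd/, so it is closed.

closed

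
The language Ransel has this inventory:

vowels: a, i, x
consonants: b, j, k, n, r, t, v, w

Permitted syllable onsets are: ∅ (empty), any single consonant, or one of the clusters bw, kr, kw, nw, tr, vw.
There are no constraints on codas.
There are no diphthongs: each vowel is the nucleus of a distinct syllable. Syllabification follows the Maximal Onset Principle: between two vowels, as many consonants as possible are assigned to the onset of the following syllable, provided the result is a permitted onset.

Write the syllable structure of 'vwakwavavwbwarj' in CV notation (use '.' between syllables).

The vowels are a, a, a, a — 4 nuclei, so 4 syllables.
V1 /a/ – V2 /a/: /kw/ is a licit onset in full, so it all attaches to the next syllable.
V2 /a/ – V3 /a/: just /v/ — single C goes to the following onset.
V3 /a/ – V4 /a/: /vwbw/; trying suffixes from longest down, /bw/ is the first permitted one, so coda /vw/ | onset /bw/.
Syllabification: vwa.kwa.vavw.bwarj.
Mapping each syllable to C/V: /vwa/ → CCV, /kwa/ → CCV, /vavw/ → CVCC, /bwarj/ → CCVCC.

CCV.CCV.CVCC.CCVCC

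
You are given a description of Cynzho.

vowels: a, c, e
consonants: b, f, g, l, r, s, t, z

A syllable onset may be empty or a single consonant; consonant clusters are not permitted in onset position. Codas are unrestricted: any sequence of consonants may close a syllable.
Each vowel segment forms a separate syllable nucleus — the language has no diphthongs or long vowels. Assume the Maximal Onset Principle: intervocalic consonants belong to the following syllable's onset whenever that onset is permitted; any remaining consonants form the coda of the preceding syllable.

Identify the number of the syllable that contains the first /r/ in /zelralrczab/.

2

The vowels are e, a, c, a — 4 nuclei, so 4 syllables.
Between /e/ (V1) and /a/ (V2): /lr/; trying suffixes from longest down, /r/ is the first permitted one, so coda /l/ | onset /r/.
Between /a/ (V2) and /c/ (V3): /lr/ — longest licit onset from the right is /r/, leaving /l/ as coda.
Between /c/ (V3) and /a/ (V4): /z/ → onset of the next syllable (single consonants are always licit onsets).
Result: zel.ral.rc.zab.
The first /r/ is in the onset of syllable 2 (/ral/).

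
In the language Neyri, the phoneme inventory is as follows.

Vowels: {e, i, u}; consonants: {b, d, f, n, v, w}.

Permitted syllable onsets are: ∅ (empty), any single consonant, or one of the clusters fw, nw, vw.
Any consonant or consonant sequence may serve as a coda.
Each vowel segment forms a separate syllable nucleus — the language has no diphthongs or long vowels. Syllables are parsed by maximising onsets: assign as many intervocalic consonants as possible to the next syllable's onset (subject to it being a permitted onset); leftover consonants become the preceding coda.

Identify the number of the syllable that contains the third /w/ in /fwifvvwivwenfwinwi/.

3

The vowels are i, i, e, i, i — 5 nuclei, so 5 syllables.
/i…i/ gap (V1→V2): /fvvw/ splits as /fv/ + /vw/ (/vw/ is the longest suffix that is a licit onset).
/i…e/ gap (V2→V3): /vw/ — entire cluster is a permitted onset → onset /vw/, coda ∅.
/e…i/ gap (V3→V4): /nfw/ splits as /n/ + /fw/ (/fw/ is the longest suffix that is a licit onset).
/i…i/ gap (V4→V5): /nw/ — entire cluster is a permitted onset → onset /nw/, coda ∅.
Putting it together: fwifv.vwi.vwen.fwi.nwi.
The third /w/ is in the onset of syllable 3 (/vwen/).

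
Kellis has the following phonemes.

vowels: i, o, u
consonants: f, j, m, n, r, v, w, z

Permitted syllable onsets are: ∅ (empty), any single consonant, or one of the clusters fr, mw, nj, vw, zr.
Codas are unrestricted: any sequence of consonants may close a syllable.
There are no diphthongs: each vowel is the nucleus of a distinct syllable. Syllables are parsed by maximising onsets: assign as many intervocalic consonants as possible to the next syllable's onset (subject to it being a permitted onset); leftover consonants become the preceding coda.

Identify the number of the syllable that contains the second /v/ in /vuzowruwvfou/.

Vowels present: u, o, u, o, u; each is a nucleus, giving 5 syllables.
σ1/σ2 boundary: /z/ → onset of the next syllable (single consonants are always licit onsets).
σ2/σ3 boundary: /wr/; trying suffixes from longest down, /r/ is the first permitted one, so coda /w/ | onset /r/.
σ3/σ4 boundary: /wvf/; trying suffixes from longest down, /f/ is the first permitted one, so coda /wv/ | onset /f/.
σ4/σ5 boundary: hiatus — the boundary sits between the two vowels.
Syllabification: vu.zow.ruwv.fo.u.
The second /v/ is in the coda of syllable 3 (/ruwv/).

3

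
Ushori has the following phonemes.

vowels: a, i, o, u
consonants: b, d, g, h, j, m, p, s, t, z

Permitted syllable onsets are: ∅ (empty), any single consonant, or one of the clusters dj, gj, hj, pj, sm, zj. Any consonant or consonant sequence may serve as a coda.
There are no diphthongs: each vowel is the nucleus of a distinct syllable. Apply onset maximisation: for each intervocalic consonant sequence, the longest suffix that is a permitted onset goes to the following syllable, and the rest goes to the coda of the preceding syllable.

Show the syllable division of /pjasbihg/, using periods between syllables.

Vowels present: a, i; each is a nucleus, giving 2 syllables.
/a…i/ gap (V1→V2): /sb/ — longest licit onset from the right is /b/, leaving /s/ as coda.

pjas.bihg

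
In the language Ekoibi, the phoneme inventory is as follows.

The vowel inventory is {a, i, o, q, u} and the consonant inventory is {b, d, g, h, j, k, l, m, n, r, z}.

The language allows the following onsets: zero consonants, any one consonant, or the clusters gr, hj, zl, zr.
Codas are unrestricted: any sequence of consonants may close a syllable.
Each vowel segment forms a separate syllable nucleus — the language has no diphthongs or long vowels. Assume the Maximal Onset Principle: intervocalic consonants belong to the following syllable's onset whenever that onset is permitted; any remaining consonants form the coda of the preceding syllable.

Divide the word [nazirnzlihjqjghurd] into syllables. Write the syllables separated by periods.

na.zirn.zli.hjqjg.hurd

Nuclei (vowels): a, i, i, q, u → 5 syllables.
Between /a/ (V1) and /i/ (V2): just /z/ — single C goes to the following onset.
Between /i/ (V2) and /i/ (V3): /rnzl/ splits as /rn/ + /zl/ (/zl/ is the longest suffix that is a licit onset).
Between /i/ (V3) and /q/ (V4): /hj/ is a licit onset in full, so it all attaches to the next syllable.
Between /q/ (V4) and /u/ (V5): /jgh/ splits as /jg/ + /h/ (/h/ is the longest suffix that is a licit onset).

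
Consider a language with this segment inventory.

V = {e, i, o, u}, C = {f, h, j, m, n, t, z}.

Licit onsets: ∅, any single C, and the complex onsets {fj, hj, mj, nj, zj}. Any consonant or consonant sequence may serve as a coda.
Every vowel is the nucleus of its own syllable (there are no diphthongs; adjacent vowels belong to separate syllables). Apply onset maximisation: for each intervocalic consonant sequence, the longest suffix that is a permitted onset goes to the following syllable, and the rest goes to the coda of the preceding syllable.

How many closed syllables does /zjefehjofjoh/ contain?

The vowels are e, e, o, o — 4 nuclei, so 4 syllables.
σ1/σ2 boundary: /f/ is a single consonant, so it becomes the next onset.
σ2/σ3 boundary: /hj/ — entire cluster is a permitted onset → onset /hj/, coda ∅.
σ3/σ4 boundary: /fj/ — entire cluster is a permitted onset → onset /fj/, coda ∅.
Result: zje.fe.hjo.fjoh.
Classifying each syllable: /zje/ (open), /fe/ (open), /hjo/ (open), /fjoh/ (closed).
Closed syllables: 1.

1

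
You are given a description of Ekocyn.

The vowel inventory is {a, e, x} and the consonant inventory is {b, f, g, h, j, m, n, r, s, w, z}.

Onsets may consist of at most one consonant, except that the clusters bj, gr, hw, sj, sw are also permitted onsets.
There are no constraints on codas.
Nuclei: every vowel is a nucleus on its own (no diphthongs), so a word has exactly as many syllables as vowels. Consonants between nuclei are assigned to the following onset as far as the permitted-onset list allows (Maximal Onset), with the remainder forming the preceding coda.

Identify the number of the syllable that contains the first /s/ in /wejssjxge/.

The vowels are e, x, e — 3 nuclei, so 3 syllables.
Between /e/ (V1) and /x/ (V2): /jssj/; trying suffixes from longest down, /sj/ is the first permitted one, so coda /js/ | onset /sj/.
Between /x/ (V2) and /e/ (V3): /g/ → onset of the next syllable (single consonants are always licit onsets).
Putting it together: wejs.sjx.ge.
The first /s/ is in the coda of syllable 1 (/wejs/).

1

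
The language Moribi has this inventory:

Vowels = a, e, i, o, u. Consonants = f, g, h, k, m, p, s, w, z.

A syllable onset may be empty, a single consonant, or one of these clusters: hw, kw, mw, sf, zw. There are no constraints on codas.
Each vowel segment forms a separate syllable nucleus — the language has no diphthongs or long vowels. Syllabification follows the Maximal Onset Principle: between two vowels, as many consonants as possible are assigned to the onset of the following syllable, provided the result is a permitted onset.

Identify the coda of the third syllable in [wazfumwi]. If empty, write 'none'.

Vowels present: a, u, i; each is a nucleus, giving 3 syllables.
V1 /a/ – V2 /u/: /zf/; trying suffixes from longest down, /f/ is the first permitted one, so coda /z/ | onset /f/.
V2 /u/ – V3 /i/: /mw/ — entire cluster is a permitted onset → onset /mw/, coda ∅.
So the parse is waz.fu.mwi.
Syllable 3 is /mwi/: onset /mw/, nucleus /i/, coda ∅.

none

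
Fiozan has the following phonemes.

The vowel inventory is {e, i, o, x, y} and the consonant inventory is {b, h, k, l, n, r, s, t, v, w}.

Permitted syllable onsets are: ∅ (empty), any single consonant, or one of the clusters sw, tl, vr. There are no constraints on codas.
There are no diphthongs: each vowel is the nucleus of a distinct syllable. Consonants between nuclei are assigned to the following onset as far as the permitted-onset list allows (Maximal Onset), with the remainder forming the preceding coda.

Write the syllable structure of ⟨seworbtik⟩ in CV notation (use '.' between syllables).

Vowels present: e, o, i; each is a nucleus, giving 3 syllables.
Between /e/ (V1) and /o/ (V2): just /w/ — single C goes to the following onset.
Between /o/ (V2) and /i/ (V3): cluster /rbt/ — the longest permitted-onset suffix is /t/; onset = /t/, preceding coda = /rb/.
Syllabification: se.worb.tik.
Mapping each syllable to C/V: /se/ → CV, /worb/ → CVCC, /tik/ → CVC.

CV.CVCC.CVC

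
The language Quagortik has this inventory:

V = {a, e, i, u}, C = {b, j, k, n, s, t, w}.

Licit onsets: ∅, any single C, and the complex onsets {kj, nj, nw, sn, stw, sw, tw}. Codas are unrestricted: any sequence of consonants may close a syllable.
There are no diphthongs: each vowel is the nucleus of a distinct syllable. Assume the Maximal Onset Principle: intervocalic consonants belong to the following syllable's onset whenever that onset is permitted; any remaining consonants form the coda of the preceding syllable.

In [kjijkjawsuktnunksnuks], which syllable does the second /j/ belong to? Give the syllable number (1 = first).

1

Nuclei (vowels): i, a, u, u, u → 5 syllables.
V1 /i/ – V2 /a/: /jkj/ splits as /j/ + /kj/ (/kj/ is the longest suffix that is a licit onset).
V2 /a/ – V3 /u/: cluster /ws/ — the longest permitted-onset suffix is /s/; onset = /s/, preceding coda = /w/.
V3 /u/ – V4 /u/: /ktn/; trying suffixes from longest down, /n/ is the first permitted one, so coda /kt/ | onset /n/.
V4 /u/ – V5 /u/: /nksn/ splits as /nk/ + /sn/ (/sn/ is the longest suffix that is a licit onset).
Putting it together: kjij.kjaw.sukt.nunk.snuks.
The second /j/ is in the coda of syllable 1 (/kjij/).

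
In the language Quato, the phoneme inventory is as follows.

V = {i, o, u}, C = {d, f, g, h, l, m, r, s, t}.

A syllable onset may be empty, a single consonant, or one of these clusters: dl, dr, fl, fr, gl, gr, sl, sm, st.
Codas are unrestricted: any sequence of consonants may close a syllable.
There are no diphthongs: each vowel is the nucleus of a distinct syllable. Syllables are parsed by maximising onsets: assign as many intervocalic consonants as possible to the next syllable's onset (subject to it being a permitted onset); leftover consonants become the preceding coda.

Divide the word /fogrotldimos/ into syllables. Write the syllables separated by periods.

fo.grotl.di.mos

Vowels present: o, o, i, o; each is a nucleus, giving 4 syllables.
Between /o/ (V1) and /o/ (V2): /gr/ is a licit onset in full, so it all attaches to the next syllable.
Between /o/ (V2) and /i/ (V3): cluster /tld/ — the longest permitted-onset suffix is /d/; onset = /d/, preceding coda = /tl/.
Between /i/ (V3) and /o/ (V4): /m/ → onset of the next syllable (single consonants are always licit onsets).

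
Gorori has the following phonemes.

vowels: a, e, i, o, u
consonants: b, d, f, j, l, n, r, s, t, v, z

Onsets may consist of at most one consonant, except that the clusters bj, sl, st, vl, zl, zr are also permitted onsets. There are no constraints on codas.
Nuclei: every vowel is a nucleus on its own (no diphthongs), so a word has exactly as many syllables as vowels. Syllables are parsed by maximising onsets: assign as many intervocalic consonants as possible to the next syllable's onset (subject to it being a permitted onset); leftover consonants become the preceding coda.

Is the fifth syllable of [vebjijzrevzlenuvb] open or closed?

closed

Nuclei (vowels): e, i, e, e, u → 5 syllables.
σ1/σ2 boundary: /bj/ — entire cluster is a permitted onset → onset /bj/, coda ∅.
σ2/σ3 boundary: /jzr/ — longest licit onset from the right is /zr/, leaving /j/ as coda.
σ3/σ4 boundary: /vzl/; trying suffixes from longest down, /zl/ is the first permitted one, so coda /v/ | onset /zl/.
σ4/σ5 boundary: /n/ → onset of the next syllable (single consonants are always licit onsets).
Syllabification: ve.bjij.zrev.zle.nuvb.
Syllable 5 is /nuvb/ with coda /vb/, so it is closed.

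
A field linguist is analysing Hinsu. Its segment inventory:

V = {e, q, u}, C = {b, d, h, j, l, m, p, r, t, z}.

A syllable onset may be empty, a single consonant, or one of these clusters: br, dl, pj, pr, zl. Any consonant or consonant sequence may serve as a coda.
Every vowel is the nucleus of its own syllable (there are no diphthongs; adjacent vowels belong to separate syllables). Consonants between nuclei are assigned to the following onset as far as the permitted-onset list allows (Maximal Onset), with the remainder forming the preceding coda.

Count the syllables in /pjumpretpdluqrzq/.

5

Vowels present: u, e, u, q, q; each is a nucleus, giving 5 syllables.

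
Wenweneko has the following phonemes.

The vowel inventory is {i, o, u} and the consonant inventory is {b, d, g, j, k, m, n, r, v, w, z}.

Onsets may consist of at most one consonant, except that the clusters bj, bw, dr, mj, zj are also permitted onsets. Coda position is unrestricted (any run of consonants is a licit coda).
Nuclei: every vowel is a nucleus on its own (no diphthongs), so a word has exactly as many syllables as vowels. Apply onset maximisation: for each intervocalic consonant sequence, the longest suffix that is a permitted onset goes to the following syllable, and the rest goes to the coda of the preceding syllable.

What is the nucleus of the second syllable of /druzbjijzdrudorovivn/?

i

The vowels are u, i, u, o, o, i — 6 nuclei, so 6 syllables.
The second nucleus (vowel 2 from the left) is /i/.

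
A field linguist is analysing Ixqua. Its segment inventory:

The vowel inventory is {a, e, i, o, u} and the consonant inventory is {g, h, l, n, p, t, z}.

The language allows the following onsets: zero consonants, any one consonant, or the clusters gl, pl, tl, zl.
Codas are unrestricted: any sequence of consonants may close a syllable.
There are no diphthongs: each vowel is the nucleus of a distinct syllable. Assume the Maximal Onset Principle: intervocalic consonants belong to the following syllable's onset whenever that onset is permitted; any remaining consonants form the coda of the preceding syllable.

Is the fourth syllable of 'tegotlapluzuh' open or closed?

open

The vowels are e, o, a, u, u — 5 nuclei, so 5 syllables.
σ1/σ2 boundary: /g/ → onset of the next syllable (single consonants are always licit onsets).
σ2/σ3 boundary: /tl/ is a licit onset in full, so it all attaches to the next syllable.
σ3/σ4 boundary: /pl/ is a licit onset in full, so it all attaches to the next syllable.
σ4/σ5 boundary: /z/ → onset of the next syllable (single consonants are always licit onsets).
Syllabification: te.go.tla.plu.zuh.
Syllable 4 is /plu/; it ends in its nucleus with no coda, so it is open.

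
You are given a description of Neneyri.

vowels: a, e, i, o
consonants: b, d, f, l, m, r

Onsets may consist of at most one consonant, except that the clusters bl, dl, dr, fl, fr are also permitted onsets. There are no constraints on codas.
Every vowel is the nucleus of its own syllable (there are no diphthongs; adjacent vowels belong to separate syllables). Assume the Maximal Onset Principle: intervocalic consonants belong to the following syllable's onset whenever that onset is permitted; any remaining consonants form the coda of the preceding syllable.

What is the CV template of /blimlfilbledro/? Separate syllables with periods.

CCVCC.CVC.CCV.CCV

Nuclei (vowels): i, i, e, o → 4 syllables.
V1 /i/ – V2 /i/: /mlf/ — longest licit onset from the right is /f/, leaving /ml/ as coda.
V2 /i/ – V3 /e/: /lbl/ splits as /l/ + /bl/ (/bl/ is the longest suffix that is a licit onset).
V3 /e/ – V4 /o/: /dr/ — entire cluster is a permitted onset → onset /dr/, coda ∅.
Result: bliml.fil.ble.dro.
Mapping each syllable to C/V: /bliml/ → CCVCC, /fil/ → CVC, /ble/ → CCV, /dro/ → CCV.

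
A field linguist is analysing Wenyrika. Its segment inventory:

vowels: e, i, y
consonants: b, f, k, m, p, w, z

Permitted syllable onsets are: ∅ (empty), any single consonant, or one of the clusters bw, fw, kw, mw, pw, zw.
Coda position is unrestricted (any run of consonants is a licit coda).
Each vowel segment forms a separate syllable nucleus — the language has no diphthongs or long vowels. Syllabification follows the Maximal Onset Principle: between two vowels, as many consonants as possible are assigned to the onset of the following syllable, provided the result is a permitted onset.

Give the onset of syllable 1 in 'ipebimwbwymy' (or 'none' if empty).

The vowels are i, e, i, y, y — 5 nuclei, so 5 syllables.
V1 /i/ – V2 /e/: just /p/ — single C goes to the following onset.
V2 /e/ – V3 /i/: /b/ is a single consonant, so it becomes the next onset.
V3 /i/ – V4 /y/: /mwbw/ splits as /mw/ + /bw/ (/bw/ is the longest suffix that is a licit onset).
V4 /y/ – V5 /y/: /m/ is a single consonant, so it becomes the next onset.
Result: i.pe.bimw.bwy.my.
Syllable 1 is /i/: onset ∅, nucleus /i/, coda ∅.

none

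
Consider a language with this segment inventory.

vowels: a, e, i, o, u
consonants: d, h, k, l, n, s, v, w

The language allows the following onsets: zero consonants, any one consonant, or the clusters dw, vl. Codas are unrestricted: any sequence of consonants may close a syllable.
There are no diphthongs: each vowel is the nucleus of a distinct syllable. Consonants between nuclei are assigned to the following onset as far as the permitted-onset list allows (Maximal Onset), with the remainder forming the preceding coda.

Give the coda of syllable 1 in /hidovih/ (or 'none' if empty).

none

The vowels are i, o, i — 3 nuclei, so 3 syllables.
V1 /i/ – V2 /o/: just /d/ — single C goes to the following onset.
V2 /o/ – V3 /i/: just /v/ — single C goes to the following onset.
Result: hi.do.vih.
Syllable 1 is /hi/: onset /h/, nucleus /i/, coda ∅.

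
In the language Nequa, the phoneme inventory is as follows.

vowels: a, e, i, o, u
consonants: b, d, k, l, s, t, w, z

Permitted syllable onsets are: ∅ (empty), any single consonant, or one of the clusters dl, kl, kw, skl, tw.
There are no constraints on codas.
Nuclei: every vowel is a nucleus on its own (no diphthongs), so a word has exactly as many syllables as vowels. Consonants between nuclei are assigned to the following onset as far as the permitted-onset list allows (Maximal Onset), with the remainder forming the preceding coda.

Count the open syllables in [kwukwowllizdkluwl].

1

Vowels present: u, o, i, u; each is a nucleus, giving 4 syllables.
/u…o/ gap (V1→V2): /kw/ — entire cluster is a permitted onset → onset /kw/, coda ∅.
/o…i/ gap (V2→V3): /wll/; trying suffixes from longest down, /l/ is the first permitted one, so coda /wl/ | onset /l/.
/i…u/ gap (V3→V4): cluster /zdkl/ — the longest permitted-onset suffix is /kl/; onset = /kl/, preceding coda = /zd/.
Result: kwu.kwowl.lizd.kluwl.
Classifying each syllable: /kwu/ (open), /kwowl/ (closed), /lizd/ (closed), /kluwl/ (closed).
Open syllables: 1.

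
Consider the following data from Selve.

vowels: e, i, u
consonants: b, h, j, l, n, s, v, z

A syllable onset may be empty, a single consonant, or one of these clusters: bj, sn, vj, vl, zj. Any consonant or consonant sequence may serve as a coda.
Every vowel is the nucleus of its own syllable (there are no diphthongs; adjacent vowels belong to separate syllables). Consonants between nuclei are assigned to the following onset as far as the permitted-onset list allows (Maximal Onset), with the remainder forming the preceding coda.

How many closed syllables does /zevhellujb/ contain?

Vowels present: e, e, u; each is a nucleus, giving 3 syllables.
V1 /e/ – V2 /e/: /vh/; trying suffixes from longest down, /h/ is the first permitted one, so coda /v/ | onset /h/.
V2 /e/ – V3 /u/: /ll/ — longest licit onset from the right is /l/, leaving /l/ as coda.
Putting it together: zev.hel.lujb.
Classifying each syllable: /zev/ (closed), /hel/ (closed), /lujb/ (closed).
Closed syllables: 3.

3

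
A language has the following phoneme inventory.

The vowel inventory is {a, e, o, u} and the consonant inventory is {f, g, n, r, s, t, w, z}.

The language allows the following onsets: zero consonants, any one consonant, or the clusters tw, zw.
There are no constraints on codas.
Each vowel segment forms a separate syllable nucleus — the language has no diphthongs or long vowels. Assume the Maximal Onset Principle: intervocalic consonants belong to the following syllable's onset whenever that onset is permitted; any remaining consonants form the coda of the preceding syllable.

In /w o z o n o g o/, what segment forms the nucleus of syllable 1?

o

Nuclei (vowels): o, o, o, o → 4 syllables.
The first nucleus (vowel 1 from the left) is /o/.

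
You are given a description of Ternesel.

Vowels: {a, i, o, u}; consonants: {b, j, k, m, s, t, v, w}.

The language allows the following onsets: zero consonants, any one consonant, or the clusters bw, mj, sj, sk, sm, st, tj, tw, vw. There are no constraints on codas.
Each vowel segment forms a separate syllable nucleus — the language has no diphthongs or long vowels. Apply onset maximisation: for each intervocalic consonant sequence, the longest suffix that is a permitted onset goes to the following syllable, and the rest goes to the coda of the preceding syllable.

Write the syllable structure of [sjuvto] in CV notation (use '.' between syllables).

The vowels are u, o — 2 nuclei, so 2 syllables.
σ1/σ2 boundary: cluster /vt/ — the longest permitted-onset suffix is /t/; onset = /t/, preceding coda = /v/.
So the parse is sjuv.to.
Mapping each syllable to C/V: /sjuv/ → CCVC, /to/ → CV.

CCVC.CV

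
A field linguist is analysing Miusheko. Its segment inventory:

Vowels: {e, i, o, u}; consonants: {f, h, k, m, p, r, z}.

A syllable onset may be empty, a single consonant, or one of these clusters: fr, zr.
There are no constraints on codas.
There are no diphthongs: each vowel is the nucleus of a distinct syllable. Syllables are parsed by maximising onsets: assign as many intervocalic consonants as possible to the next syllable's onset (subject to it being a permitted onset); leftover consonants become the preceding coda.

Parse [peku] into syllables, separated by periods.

pe.ku

Nuclei (vowels): e, u → 2 syllables.
/e…u/ gap (V1→V2): /k/ is a single consonant, so it becomes the next onset.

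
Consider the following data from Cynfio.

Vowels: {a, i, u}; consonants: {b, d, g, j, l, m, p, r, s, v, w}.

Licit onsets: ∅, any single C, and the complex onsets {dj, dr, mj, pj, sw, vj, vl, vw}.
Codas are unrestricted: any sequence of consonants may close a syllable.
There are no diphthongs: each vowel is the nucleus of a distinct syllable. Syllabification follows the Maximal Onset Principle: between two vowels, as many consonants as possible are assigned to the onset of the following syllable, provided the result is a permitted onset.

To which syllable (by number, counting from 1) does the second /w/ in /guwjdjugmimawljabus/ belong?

Vowels present: u, u, i, a, a, u; each is a nucleus, giving 6 syllables.
Between /u/ (V1) and /u/ (V2): /wjdj/ — longest licit onset from the right is /dj/, leaving /wj/ as coda.
Between /u/ (V2) and /i/ (V3): /gm/ splits as /g/ + /m/ (/m/ is the longest suffix that is a licit onset).
Between /i/ (V3) and /a/ (V4): /m/ → onset of the next syllable (single consonants are always licit onsets).
Between /a/ (V4) and /a/ (V5): /wlj/ — longest licit onset from the right is /j/, leaving /wl/ as coda.
Between /a/ (V5) and /u/ (V6): /b/ is a single consonant, so it becomes the next onset.
Result: guwj.djug.mi.mawl.ja.bus.
The second /w/ is in the coda of syllable 4 (/mawl/).

4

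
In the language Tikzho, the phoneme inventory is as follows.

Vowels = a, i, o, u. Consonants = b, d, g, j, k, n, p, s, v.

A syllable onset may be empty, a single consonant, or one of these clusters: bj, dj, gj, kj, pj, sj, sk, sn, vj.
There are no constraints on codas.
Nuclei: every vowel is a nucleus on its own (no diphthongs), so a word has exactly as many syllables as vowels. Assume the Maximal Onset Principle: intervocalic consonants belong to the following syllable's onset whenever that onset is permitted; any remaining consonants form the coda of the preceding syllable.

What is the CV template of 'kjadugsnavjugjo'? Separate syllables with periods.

CCV.CVC.CCV.CCV.CCV

The vowels are a, u, a, u, o — 5 nuclei, so 5 syllables.
/a…u/ gap (V1→V2): /d/ → onset of the next syllable (single consonants are always licit onsets).
/u…a/ gap (V2→V3): /gsn/ — longest licit onset from the right is /sn/, leaving /g/ as coda.
/a…u/ gap (V3→V4): /vj/ — entire cluster is a permitted onset → onset /vj/, coda ∅.
/u…o/ gap (V4→V5): /gj/ is a licit onset in full, so it all attaches to the next syllable.
So the parse is kja.dug.sna.vju.gjo.
Mapping each syllable to C/V: /kja/ → CCV, /dug/ → CVC, /sna/ → CCV, /vju/ → CCV, /gjo/ → CCV.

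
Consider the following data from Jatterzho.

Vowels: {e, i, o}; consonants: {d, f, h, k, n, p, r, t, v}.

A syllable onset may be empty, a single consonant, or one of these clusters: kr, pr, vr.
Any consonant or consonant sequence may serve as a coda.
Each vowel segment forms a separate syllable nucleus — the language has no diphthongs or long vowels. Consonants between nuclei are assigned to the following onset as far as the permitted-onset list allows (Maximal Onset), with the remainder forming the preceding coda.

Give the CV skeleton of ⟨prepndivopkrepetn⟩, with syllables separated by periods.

CCVCC.CV.CVC.CCV.CVCC

Nuclei (vowels): e, i, o, e, e → 5 syllables.
V1 /e/ – V2 /i/: cluster /pnd/ — the longest permitted-onset suffix is /d/; onset = /d/, preceding coda = /pn/.
V2 /i/ – V3 /o/: /v/ → onset of the next syllable (single consonants are always licit onsets).
V3 /o/ – V4 /e/: /pkr/; trying suffixes from longest down, /kr/ is the first permitted one, so coda /p/ | onset /kr/.
V4 /e/ – V5 /e/: /p/ is a single consonant, so it becomes the next onset.
Putting it together: prepn.di.vop.kre.petn.
Mapping each syllable to C/V: /prepn/ → CCVCC, /di/ → CV, /vop/ → CVC, /kre/ → CCV, /petn/ → CVCC.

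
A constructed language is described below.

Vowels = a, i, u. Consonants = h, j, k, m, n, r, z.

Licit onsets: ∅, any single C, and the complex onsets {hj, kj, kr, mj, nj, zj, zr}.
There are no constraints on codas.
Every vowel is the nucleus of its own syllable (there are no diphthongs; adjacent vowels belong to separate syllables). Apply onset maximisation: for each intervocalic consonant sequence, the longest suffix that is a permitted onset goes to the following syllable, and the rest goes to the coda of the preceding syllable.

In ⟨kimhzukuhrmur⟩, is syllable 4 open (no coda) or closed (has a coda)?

closed

The vowels are i, u, u, u — 4 nuclei, so 4 syllables.
/i…u/ gap (V1→V2): /mhz/ splits as /mh/ + /z/ (/z/ is the longest suffix that is a licit onset).
/u…u/ gap (V2→V3): /k/ → onset of the next syllable (single consonants are always licit onsets).
/u…u/ gap (V3→V4): /hrm/ — longest licit onset from the right is /m/, leaving /hr/ as coda.
Putting it together: kimh.zu.kuhr.mur.
Syllable 4 is /mur/ with coda /r/, so it is closed.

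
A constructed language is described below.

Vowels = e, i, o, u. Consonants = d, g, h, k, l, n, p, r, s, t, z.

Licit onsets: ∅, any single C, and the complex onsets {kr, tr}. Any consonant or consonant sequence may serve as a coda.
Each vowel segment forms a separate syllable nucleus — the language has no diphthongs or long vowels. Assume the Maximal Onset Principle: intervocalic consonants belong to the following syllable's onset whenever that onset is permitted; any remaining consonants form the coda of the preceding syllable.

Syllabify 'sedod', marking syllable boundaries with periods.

se.dod

Vowels present: e, o; each is a nucleus, giving 2 syllables.
σ1/σ2 boundary: just /d/ — single C goes to the following onset.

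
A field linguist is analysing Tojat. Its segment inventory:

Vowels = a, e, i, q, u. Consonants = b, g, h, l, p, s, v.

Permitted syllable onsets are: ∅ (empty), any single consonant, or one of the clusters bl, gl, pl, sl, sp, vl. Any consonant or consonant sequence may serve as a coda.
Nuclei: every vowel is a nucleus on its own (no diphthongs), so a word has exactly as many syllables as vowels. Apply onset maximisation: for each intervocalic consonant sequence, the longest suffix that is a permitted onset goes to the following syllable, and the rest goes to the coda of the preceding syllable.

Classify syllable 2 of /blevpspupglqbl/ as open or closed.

The vowels are e, u, q — 3 nuclei, so 3 syllables.
V1 /e/ – V2 /u/: /vpsp/ splits as /vp/ + /sp/ (/sp/ is the longest suffix that is a licit onset).
V2 /u/ – V3 /q/: /pgl/; trying suffixes from longest down, /gl/ is the first permitted one, so coda /p/ | onset /gl/.
Result: blevp.spup.glqbl.
Syllable 2 is /spup/ with coda /p/, so it is closed.

closed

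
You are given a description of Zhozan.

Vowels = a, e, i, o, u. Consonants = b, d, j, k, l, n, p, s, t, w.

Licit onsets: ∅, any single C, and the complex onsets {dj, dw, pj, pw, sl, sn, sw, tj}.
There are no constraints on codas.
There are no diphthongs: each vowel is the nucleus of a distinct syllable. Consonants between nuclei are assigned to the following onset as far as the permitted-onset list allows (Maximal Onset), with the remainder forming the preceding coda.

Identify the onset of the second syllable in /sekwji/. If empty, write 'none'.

j

Nuclei (vowels): e, i → 2 syllables.
/e…i/ gap (V1→V2): /kwj/ — longest licit onset from the right is /j/, leaving /kw/ as coda.
Putting it together: sekw.ji.
Syllable 2 is /ji/: onset /j/, nucleus /i/, coda ∅.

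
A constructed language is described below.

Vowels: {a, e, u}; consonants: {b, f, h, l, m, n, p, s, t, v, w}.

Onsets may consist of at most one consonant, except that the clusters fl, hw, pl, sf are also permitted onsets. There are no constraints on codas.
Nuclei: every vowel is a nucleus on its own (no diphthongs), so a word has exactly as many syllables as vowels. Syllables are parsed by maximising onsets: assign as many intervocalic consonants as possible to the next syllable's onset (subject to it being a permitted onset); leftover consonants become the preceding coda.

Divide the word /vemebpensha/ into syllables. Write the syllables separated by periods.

The vowels are e, e, e, a — 4 nuclei, so 4 syllables.
/e…e/ gap (V1→V2): just /m/ — single C goes to the following onset.
/e…e/ gap (V2→V3): /bp/ — longest licit onset from the right is /p/, leaving /b/ as coda.
/e…a/ gap (V3→V4): /nsh/; trying suffixes from longest down, /h/ is the first permitted one, so coda /ns/ | onset /h/.

ve.meb.pens.ha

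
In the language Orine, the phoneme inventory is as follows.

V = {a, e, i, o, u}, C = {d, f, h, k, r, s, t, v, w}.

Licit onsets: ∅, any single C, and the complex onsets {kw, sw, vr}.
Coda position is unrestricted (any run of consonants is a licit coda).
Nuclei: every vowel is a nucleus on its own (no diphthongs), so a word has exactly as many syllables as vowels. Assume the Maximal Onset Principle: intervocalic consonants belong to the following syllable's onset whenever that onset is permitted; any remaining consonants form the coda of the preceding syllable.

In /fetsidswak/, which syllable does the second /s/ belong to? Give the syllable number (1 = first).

The vowels are e, i, a — 3 nuclei, so 3 syllables.
V1 /e/ – V2 /i/: /ts/ splits as /t/ + /s/ (/s/ is the longest suffix that is a licit onset).
V2 /i/ – V3 /a/: cluster /dsw/ — the longest permitted-onset suffix is /sw/; onset = /sw/, preceding coda = /d/.
So the parse is fet.sid.swak.
The second /s/ is in the onset of syllable 3 (/swak/).

3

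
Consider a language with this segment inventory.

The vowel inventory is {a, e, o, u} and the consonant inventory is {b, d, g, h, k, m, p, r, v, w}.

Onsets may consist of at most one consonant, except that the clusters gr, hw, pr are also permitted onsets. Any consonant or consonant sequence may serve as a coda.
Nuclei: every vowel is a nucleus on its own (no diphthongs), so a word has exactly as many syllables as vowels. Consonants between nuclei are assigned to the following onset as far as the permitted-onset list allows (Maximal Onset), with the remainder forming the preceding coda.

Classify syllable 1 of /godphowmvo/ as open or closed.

closed

Vowels present: o, o, o; each is a nucleus, giving 3 syllables.
V1 /o/ – V2 /o/: /dph/; trying suffixes from longest down, /h/ is the first permitted one, so coda /dp/ | onset /h/.
V2 /o/ – V3 /o/: /wmv/; trying suffixes from longest down, /v/ is the first permitted one, so coda /wm/ | onset /v/.
Putting it together: godp.howm.vo.
Syllable 1 is /godp/ with coda /dp/, so it is closed.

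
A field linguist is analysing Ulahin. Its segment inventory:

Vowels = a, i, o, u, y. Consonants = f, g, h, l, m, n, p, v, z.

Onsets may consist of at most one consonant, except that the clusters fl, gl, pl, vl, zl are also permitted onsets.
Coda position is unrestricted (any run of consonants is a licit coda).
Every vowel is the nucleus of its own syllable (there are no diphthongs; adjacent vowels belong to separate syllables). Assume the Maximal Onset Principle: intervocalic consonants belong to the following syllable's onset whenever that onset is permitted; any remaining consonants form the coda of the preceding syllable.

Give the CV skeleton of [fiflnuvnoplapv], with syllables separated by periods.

Nuclei (vowels): i, u, o, a → 4 syllables.
σ1/σ2 boundary: cluster /fln/ — the longest permitted-onset suffix is /n/; onset = /n/, preceding coda = /fl/.
σ2/σ3 boundary: /vn/; trying suffixes from longest down, /n/ is the first permitted one, so coda /v/ | onset /n/.
σ3/σ4 boundary: /pl/ — entire cluster is a permitted onset → onset /pl/, coda ∅.
Putting it together: fifl.nuv.no.plapv.
Mapping each syllable to C/V: /fifl/ → CVCC, /nuv/ → CVC, /no/ → CV, /plapv/ → CCVCC.

CVCC.CVC.CV.CCVCC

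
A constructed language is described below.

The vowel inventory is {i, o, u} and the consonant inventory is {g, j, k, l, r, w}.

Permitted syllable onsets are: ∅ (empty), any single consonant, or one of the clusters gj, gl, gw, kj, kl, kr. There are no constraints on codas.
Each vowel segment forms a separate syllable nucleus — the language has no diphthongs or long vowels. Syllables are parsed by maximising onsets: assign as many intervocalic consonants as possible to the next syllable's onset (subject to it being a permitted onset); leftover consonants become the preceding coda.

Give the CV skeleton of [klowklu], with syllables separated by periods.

CCVC.CCV

The vowels are o, u — 2 nuclei, so 2 syllables.
Between /o/ (V1) and /u/ (V2): cluster /wkl/ — the longest permitted-onset suffix is /kl/; onset = /kl/, preceding coda = /w/.
Result: klow.klu.
Mapping each syllable to C/V: /klow/ → CCVC, /klu/ → CCV.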